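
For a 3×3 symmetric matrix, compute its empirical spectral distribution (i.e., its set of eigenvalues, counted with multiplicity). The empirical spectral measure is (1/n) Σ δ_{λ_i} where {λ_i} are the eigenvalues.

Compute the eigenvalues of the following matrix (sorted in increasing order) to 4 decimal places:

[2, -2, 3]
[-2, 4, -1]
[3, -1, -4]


Since M is real symmetric, all three eigenvalues are real; they are the roots of det(λI − M) = λ³ − (tr M) λ² + s λ − det M, where s is the sum of the principal 2×2 minors.
tr M = 2 + 4 + (-4) = 2.
s = (2·4 − (-2)²) + (2·(-4) − 3²) + (4·(-4) − (-1)²) = 4 + (-17) + (-17) = -30.
det M (expand along row 1) = 2·(-17) − (-2)·11 + 3·(-10) = -42.
Characteristic polynomial: λ³ − 2λ² − 30λ + 42 = 0.
Substitute λ = y + (tr M)/3 = y + 0.666667 to remove the quadratic term: y³ + p·y + q = 0 with p = s − (tr M)²/3 = -31.333333 and q = −2(tr M)³/27 + (tr M)·s/3 − det M = 21.407407.
Three real roots ⇒ use the trigonometric (Viète) form: r = 2√(−p/3) = 6.463573, φ = arccos(3q/(p·r)) = arccos(-0.317107) = 1.893474 rad.
y_k = r·cos(φ/3 − 2πk/3) for k = 0, 1, 2 gives y = 5.218332, 0.693877, -5.912209.
λ_k = y_k + 0.666667 gives λ = 5.8850, 1.3605, -5.2455 (check: the sum is 2.0000 = tr M).

Eigenvalues sorted in increasing order: [-5.2455, 1.3605, 5.8850].


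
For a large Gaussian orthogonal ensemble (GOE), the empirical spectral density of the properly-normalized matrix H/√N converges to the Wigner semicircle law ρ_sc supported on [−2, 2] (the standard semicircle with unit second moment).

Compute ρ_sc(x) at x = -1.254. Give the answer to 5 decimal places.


ρ_sc(x) = (1/(2π)) √(4 − x²). With x = -1.254:
  4 − x² = 4 − (-1.254)² = 4 − 1.572516 = 2.427484.
  √(4 − x²) = 1.558039.
  1/(2π) = 0.159155.
  ρ_sc(-1.254) = 0.159155 · 1.558039 = 0.247970.

Rounded to 5 decimal places: ρ_sc(-1.254) ≈ 0.24797.


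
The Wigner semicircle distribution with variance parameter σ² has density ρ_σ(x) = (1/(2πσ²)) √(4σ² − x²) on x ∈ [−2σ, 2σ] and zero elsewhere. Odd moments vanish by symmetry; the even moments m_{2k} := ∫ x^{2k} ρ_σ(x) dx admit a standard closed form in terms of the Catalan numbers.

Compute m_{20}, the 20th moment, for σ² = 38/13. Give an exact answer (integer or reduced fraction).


By the scaled semicircle moment identity, m_{2k} = σ^{2k} · C_k with k = 10.
C_10 = (1/(k+1)) · C(2k, k) = (1/11) · C(20, 10) = (1/11) · 184756 = 16796.
σ^{2k} = (σ²)^k = (38/13)^10 = 6278211847988224/137858491849.

Therefore m_{20} = σ^{20} · C_10 = (6278211847988224/137858491849) · 16796 = 8111449707600785408/10604499373.


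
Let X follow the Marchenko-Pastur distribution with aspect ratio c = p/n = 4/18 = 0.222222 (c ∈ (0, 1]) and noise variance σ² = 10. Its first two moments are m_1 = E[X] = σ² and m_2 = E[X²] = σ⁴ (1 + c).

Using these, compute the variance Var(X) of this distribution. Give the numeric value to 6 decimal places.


m_1 = E[X] = σ² = 10, so m_1² = 100.
m_2 = E[X²] = σ⁴ (1 + c) = 100 · (1 + 0.222222) = 100 · 1.222222 = 122.222222.
(Note m_2 − m_1² simplifies to c · σ⁴ = 0.222222 · 100.)

Var(X) = m_2 − m_1² = 122.222222 − 100 = 22.222222.


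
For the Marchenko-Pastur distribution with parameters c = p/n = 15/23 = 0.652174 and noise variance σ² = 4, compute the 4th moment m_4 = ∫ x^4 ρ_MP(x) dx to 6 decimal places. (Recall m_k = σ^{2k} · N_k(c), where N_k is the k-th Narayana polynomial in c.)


E[X⁴] = σ⁸ (1 + 6c + 6c² + c³) (fourth MP moment). With σ² = 4 (so σ⁸ = 256) and c = 15/23 = 0.652174: E[X⁴] = 256 · (1 + 6·0.652174 + 6·(0.652174)² + (0.652174)³) = 256 · 7.742418.

So E[X^4] = 1982.059012.


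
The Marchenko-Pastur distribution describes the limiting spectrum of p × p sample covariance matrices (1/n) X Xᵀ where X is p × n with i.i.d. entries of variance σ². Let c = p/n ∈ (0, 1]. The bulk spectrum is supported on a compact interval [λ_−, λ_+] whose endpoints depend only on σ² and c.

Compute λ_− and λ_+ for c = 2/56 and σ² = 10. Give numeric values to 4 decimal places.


c = 2/56 = 0.035714; √c = 0.188982.
λ_− = σ² (1 − √c)² = 10 · (1 − 0.188982)² = 10 · (0.811018)² = 6.577498.
λ_+ = σ² (1 + √c)² = 10 · (1 + 0.188982)² = 10 · (1.188982)² = 14.136788.

Rounded to 4 decimal places: λ_− ≈ 6.5775, λ_+ ≈ 14.1368.


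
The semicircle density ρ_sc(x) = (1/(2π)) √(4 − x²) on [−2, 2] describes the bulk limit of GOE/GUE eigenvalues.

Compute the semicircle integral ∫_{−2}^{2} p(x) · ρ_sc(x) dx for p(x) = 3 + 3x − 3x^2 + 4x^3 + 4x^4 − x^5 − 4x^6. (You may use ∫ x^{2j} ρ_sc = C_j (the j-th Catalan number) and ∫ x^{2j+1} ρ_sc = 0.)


Write p(x) = Σ a_i x^i, split into monomials and integrate each against ρ_sc separately.
Using ∫ x^{2j} ρ_sc = C_j = (1/(j+1)) C(2j, j) (Catalan numbers) and ∫ x^{2j+1} ρ_sc = 0 (odd monomials vanish by symmetry):
  i = 0 (even): a_0 · C_{0} = 3 · 1 = 3
  i = 1 (odd): ∫ x^1 ρ_sc = 0 (vanishes)
  i = 2 (even): a_2 · C_{1} = -3 · 1 = -3
  i = 3 (odd): ∫ x^3 ρ_sc = 0 (vanishes)
  i = 4 (even): a_4 · C_{2} = 4 · 2 = 8
  i = 5 (odd): ∫ x^5 ρ_sc = 0 (vanishes)
  i = 6 (even): a_6 · C_{3} = -4 · 5 = -20

Summing the contributions: ∫_{−2}^{2} p(x) ρ_sc(x) dx = 3 + (-3) + 8 + (-20) = -12.


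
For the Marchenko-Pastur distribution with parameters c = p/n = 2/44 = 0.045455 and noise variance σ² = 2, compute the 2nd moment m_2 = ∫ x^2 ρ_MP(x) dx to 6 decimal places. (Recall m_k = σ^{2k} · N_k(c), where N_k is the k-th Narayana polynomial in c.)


E[X²] = σ⁴ (1 + c) (second MP moment). With σ² = 2 (so σ⁴ = 4) and c = 2/44 = 0.045455: E[X²] = 4 · (1 + 0.045455) = 4 · 1.045455.

So E[X^2] = 4.181818.


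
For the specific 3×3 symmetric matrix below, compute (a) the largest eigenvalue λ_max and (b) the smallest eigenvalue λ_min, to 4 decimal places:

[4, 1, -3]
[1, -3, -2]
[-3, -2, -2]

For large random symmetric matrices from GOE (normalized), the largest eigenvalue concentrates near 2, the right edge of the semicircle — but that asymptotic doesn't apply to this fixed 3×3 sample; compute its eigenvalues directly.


Since M is real symmetric, all three eigenvalues are real; they are the roots of det(λI − M) = λ³ − (tr M) λ² + s λ − det M, where s is the sum of the principal 2×2 minors.
tr M = 4 + (-3) + (-2) = -1.
s = (4·(-3) − 1²) + (4·(-2) − (-3)²) + ((-3)·(-2) − (-2)²) = -13 + (-17) + 2 = -28.
det M (expand along row 1) = 4·2 − 1·(-8) + (-3)·(-11) = 49.
Characteristic polynomial: λ³ + λ² − 28λ − 49 = 0.
Substitute λ = y + (tr M)/3 = y − 0.333333 to remove the quadratic term: y³ + p·y + q = 0 with p = s − (tr M)²/3 = -28.333333 and q = −2(tr M)³/27 + (tr M)·s/3 − det M = -39.592593.
Three real roots ⇒ use the trigonometric (Viète) form: r = 2√(−p/3) = 6.146363, φ = arccos(3q/(p·r)) = arccos(0.682055) = 0.820227 rad.
y_k = r·cos(φ/3 − 2πk/3) for k = 0, 1, 2 gives y = 5.918062, -1.521764, -4.396299.
λ_k = y_k − 0.333333 gives λ = 5.5847, -1.8551, -4.7296 (check: the sum is -1.0000 = tr M).

Hence λ_max = 5.5847 and λ_min = -4.7296.


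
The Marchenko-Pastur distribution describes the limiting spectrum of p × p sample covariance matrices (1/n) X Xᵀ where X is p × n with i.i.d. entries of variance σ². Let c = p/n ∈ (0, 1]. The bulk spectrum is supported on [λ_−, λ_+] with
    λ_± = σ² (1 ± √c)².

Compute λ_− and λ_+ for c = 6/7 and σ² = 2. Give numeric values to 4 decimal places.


c = 6/7 = 0.857143; √c = 0.925820.
λ_− = σ² (1 − √c)² = 2 · (1 − 0.925820)² = 2 · (0.074180)² = 0.011005.
λ_+ = σ² (1 + √c)² = 2 · (1 + 0.925820)² = 2 · (1.925820)² = 7.417566.

Rounded to 4 decimal places: λ_− ≈ 0.0110, λ_+ ≈ 7.4176.


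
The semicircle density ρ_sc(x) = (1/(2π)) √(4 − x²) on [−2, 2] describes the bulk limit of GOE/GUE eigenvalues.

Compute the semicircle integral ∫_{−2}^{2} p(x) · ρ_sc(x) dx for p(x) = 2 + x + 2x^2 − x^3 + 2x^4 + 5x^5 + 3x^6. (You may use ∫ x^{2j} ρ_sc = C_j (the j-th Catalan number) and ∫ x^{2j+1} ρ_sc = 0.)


Write p(x) = Σ a_i x^i, split into monomials and integrate each against ρ_sc separately.
Using ∫ x^{2j} ρ_sc = C_j = (1/(j+1)) C(2j, j) (Catalan numbers) and ∫ x^{2j+1} ρ_sc = 0 (odd monomials vanish by symmetry):
  i = 0 (even): a_0 · C_{0} = 2 · 1 = 2
  i = 1 (odd): ∫ x^1 ρ_sc = 0 (vanishes)
  i = 2 (even): a_2 · C_{1} = 2 · 1 = 2
  i = 3 (odd): ∫ x^3 ρ_sc = 0 (vanishes)
  i = 4 (even): a_4 · C_{2} = 2 · 2 = 4
  i = 5 (odd): ∫ x^5 ρ_sc = 0 (vanishes)
  i = 6 (even): a_6 · C_{3} = 3 · 5 = 15

Summing the contributions: ∫_{−2}^{2} p(x) ρ_sc(x) dx = 2 + 2 + 4 + 15 = 23.


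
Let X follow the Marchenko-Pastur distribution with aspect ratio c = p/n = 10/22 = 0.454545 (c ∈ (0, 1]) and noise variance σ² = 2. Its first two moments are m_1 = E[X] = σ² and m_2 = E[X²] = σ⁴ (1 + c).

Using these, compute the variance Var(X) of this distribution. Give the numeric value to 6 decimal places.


m_1 = E[X] = σ² = 2, so m_1² = 4.
m_2 = E[X²] = σ⁴ (1 + c) = 4 · (1 + 0.454545) = 4 · 1.454545 = 5.818182.
(Note m_2 − m_1² simplifies to c · σ⁴ = 0.454545 · 4.)

Var(X) = m_2 − m_1² = 5.818182 − 4 = 1.818182.


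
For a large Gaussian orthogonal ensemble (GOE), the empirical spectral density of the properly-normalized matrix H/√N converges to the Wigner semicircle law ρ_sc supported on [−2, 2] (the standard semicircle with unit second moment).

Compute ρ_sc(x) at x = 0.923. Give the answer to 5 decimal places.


ρ_sc(x) = (1/(2π)) √(4 − x²). With x = 0.923:
  4 − x² = 4 − (0.923)² = 4 − 0.851929 = 3.148071.
  √(4 − x²) = 1.774280.
  1/(2π) = 0.159155.
  ρ_sc(0.923) = 0.159155 · 1.774280 = 0.282385.

Rounded to 5 decimal places: ρ_sc(0.923) ≈ 0.28239.


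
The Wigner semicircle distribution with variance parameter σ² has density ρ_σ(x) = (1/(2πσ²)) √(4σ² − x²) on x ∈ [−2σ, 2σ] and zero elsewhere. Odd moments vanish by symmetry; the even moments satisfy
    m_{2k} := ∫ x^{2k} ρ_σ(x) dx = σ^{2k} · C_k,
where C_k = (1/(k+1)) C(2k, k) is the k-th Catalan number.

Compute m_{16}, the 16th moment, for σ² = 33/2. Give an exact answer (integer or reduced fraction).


By the scaled semicircle moment identity, m_{2k} = σ^{2k} · C_k with k = 8.
C_8 = (1/(k+1)) · C(2k, k) = (1/9) · C(16, 8) = (1/9) · 12870 = 1430.
σ^{2k} = (σ²)^k = (33/2)^8 = 1406408618241/256.

Therefore m_{16} = σ^{16} · C_8 = (1406408618241/256) · 1430 = 1005582162042315/128.


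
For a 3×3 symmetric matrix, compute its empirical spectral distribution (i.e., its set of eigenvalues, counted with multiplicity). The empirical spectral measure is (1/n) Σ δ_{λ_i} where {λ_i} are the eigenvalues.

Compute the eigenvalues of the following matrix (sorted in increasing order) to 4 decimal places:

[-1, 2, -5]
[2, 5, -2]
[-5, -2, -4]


Since M is real symmetric, all three eigenvalues are real; they are the roots of det(λI − M) = λ³ − (tr M) λ² + s λ − det M, where s is the sum of the principal 2×2 minors.
tr M = -1 + 5 + (-4) = 0.
s = ((-1)·5 − 2²) + ((-1)·(-4) − (-5)²) + (5·(-4) − (-2)²) = -9 + (-21) + (-24) = -54.
det M (expand along row 1) = (-1)·(-24) − 2·(-18) + (-5)·21 = -45.
Characteristic polynomial: λ³ − 54λ + 45 = 0.
Substitute λ = y + (tr M)/3 = y + 0.000000 to remove the quadratic term: y³ + p·y + q = 0 with p = s − (tr M)²/3 = -54.000000 and q = −2(tr M)³/27 + (tr M)·s/3 − det M = 45.000000.
Three real roots ⇒ use the trigonometric (Viète) form: r = 2√(−p/3) = 8.485281, φ = arccos(3q/(p·r)) = arccos(-0.294628) = 1.869862 rad.
y_k = r·cos(φ/3 − 2πk/3) for k = 0, 1, 2 gives y = 6.889742, 0.844486, -7.734229.
λ_k = y_k + 0.000000 gives λ = 6.8897, 0.8445, -7.7342 (check: the sum is 0.0000 = tr M).

Eigenvalues sorted in increasing order: [-7.7342, 0.8445, 6.8897].


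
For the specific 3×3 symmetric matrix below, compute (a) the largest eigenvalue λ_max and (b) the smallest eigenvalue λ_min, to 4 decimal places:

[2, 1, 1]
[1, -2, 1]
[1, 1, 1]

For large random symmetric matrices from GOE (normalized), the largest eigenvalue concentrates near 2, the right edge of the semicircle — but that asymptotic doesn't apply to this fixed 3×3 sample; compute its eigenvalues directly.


Since M is real symmetric, all three eigenvalues are real; they are the roots of det(λI − M) = λ³ − (tr M) λ² + s λ − det M, where s is the sum of the principal 2×2 minors.
tr M = 2 + (-2) + 1 = 1.
s = (2·(-2) − 1²) + (2·1 − 1²) + ((-2)·1 − 1²) = -5 + 1 + (-3) = -7.
det M (expand along row 1) = 2·(-3) − 1·0 + 1·3 = -3.
Characteristic polynomial: λ³ − λ² − 7λ + 3 = 0.
Substitute λ = y + (tr M)/3 = y + 0.333333 to remove the quadratic term: y³ + p·y + q = 0 with p = s − (tr M)²/3 = -7.333333 and q = −2(tr M)³/27 + (tr M)·s/3 − det M = 0.592593.
Three real roots ⇒ use the trigonometric (Viète) form: r = 2√(−p/3) = 3.126944, φ = arccos(3q/(p·r)) = arccos(-0.077528) = 1.648402 rad.
y_k = r·cos(φ/3 − 2πk/3) for k = 0, 1, 2 gives y = 2.666667, 0.080880, -2.747547.
λ_k = y_k + 0.333333 gives λ = 3.0000, 0.4142, -2.4142 (check: the sum is 1.0000 = tr M).

Hence λ_max = 3.0000 and λ_min = -2.4142.


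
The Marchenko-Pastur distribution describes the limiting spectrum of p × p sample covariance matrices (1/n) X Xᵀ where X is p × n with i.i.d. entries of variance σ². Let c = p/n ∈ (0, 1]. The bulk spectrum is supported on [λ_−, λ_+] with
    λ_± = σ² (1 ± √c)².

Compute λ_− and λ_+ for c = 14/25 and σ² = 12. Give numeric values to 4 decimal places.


c = 14/25 = 0.560000; √c = 0.748331.
λ_− = σ² (1 − √c)² = 12 · (1 − 0.748331)² = 12 · (0.251669)² = 0.760045.
λ_+ = σ² (1 + √c)² = 12 · (1 + 0.748331)² = 12 · (1.748331)² = 36.679955.

Rounded to 4 decimal places: λ_− ≈ 0.7600, λ_+ ≈ 36.6800.


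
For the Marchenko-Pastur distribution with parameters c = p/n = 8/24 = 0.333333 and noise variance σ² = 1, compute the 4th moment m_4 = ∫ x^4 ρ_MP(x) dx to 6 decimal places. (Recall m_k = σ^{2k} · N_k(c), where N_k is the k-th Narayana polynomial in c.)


E[X⁴] = σ⁸ (1 + 6c + 6c² + c³) (fourth MP moment). With σ² = 1 (so σ⁸ = 1) and c = 8/24 = 0.333333: E[X⁴] = 1 · (1 + 6·0.333333 + 6·(0.333333)² + (0.333333)³) = 1 · 3.703704.

So E[X^4] = 3.703704.


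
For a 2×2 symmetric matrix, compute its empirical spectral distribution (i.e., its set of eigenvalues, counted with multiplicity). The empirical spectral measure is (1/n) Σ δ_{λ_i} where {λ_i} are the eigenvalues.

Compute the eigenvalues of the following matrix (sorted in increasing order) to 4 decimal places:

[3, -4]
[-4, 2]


Since M is real symmetric, both eigenvalues are real; they are the roots of det(λI − M) = λ² − (tr M) λ + det M.
tr M = 3 + 2 = 5.
det M = 3·2 − (-4)² = 6 − 16 = -10.
Characteristic polynomial: λ² − 5λ − 10 = 0.
Discriminant Δ = (tr M)² − 4·det M = 25 − (-40) = 65; √Δ = 8.062258.
λ = (tr M ± √Δ)/2 = (5 ± 8.062258)/2, giving (tr M − √Δ)/2 = -1.5311 and (tr M + √Δ)/2 = 6.5311.

Eigenvalues sorted in increasing order: [-1.5311, 6.5311].


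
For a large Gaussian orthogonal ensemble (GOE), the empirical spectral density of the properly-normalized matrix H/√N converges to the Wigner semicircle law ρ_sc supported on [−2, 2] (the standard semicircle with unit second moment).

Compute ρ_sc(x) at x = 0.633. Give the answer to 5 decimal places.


ρ_sc(x) = (1/(2π)) √(4 − x²). With x = 0.633:
  4 − x² = 4 − (0.633)² = 4 − 0.400689 = 3.599311.
  √(4 − x²) = 1.897185.
  1/(2π) = 0.159155.
  ρ_sc(0.633) = 0.159155 · 1.897185 = 0.301946.

Rounded to 5 decimal places: ρ_sc(0.633) ≈ 0.30195.


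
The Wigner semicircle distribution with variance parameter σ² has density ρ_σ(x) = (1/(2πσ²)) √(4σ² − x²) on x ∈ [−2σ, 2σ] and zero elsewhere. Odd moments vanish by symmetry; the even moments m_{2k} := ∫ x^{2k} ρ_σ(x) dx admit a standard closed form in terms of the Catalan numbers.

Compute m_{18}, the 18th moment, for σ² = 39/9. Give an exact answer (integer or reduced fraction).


By the scaled semicircle moment identity, m_{2k} = σ^{2k} · C_k with k = 9.
C_9 = (1/(k+1)) · C(2k, k) = (1/10) · C(18, 9) = (1/10) · 48620 = 4862.
σ^{2k} = (σ²)^k = (39/9)^9 = 10604499373/19683.

Therefore m_{18} = σ^{18} · C_9 = (10604499373/19683) · 4862 = 51559075951526/19683.


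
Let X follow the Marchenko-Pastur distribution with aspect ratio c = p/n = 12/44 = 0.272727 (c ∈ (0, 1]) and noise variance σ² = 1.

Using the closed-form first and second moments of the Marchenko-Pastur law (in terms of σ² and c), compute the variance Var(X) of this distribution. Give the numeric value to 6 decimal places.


Recall the MP moments m_1 = E[X] = σ² and m_2 = E[X²] = σ⁴ (1 + c).
m_1 = E[X] = σ² = 1, so m_1² = 1.
m_2 = E[X²] = σ⁴ (1 + c) = 1 · (1 + 0.272727) = 1 · 1.272727 = 1.272727.
(Note m_2 − m_1² simplifies to c · σ⁴ = 0.272727 · 1.)

Var(X) = m_2 − m_1² = 1.272727 − 1 = 0.272727.


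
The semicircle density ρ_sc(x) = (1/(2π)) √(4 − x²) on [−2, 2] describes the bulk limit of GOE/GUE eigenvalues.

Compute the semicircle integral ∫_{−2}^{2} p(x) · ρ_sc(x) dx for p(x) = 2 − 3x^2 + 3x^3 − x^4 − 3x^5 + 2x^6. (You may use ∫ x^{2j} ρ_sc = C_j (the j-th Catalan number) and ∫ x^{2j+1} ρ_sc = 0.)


Write p(x) = Σ a_i x^i, split into monomials and integrate each against ρ_sc separately.
Using ∫ x^{2j} ρ_sc = C_j = (1/(j+1)) C(2j, j) (Catalan numbers) and ∫ x^{2j+1} ρ_sc = 0 (odd monomials vanish by symmetry):
  i = 0 (even): a_0 · C_{0} = 2 · 1 = 2
  i = 2 (even): a_2 · C_{1} = -3 · 1 = -3
  i = 3 (odd): ∫ x^3 ρ_sc = 0 (vanishes)
  i = 4 (even): a_4 · C_{2} = -1 · 2 = -2
  i = 5 (odd): ∫ x^5 ρ_sc = 0 (vanishes)
  i = 6 (even): a_6 · C_{3} = 2 · 5 = 10

Summing the contributions: ∫_{−2}^{2} p(x) ρ_sc(x) dx = 2 + (-3) + (-2) + 10 = 7.


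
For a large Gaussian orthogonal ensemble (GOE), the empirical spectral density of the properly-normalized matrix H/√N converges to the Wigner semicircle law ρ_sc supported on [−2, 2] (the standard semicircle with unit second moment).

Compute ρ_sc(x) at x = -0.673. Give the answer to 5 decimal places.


ρ_sc(x) = (1/(2π)) √(4 − x²). With x = -0.673:
  4 − x² = 4 − (-0.673)² = 4 − 0.452929 = 3.547071.
  √(4 − x²) = 1.883367.
  1/(2π) = 0.159155.
  ρ_sc(-0.673) = 0.159155 · 1.883367 = 0.299747.

Rounded to 5 decimal places: ρ_sc(-0.673) ≈ 0.29975.


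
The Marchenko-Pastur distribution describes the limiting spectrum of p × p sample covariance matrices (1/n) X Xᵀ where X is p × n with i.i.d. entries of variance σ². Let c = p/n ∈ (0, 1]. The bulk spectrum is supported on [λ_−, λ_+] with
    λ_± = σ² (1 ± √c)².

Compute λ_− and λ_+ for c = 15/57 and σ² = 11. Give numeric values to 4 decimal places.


c = 15/57 = 0.263158; √c = 0.512989.
λ_− = σ² (1 − √c)² = 11 · (1 − 0.512989)² = 11 · (0.487011)² = 2.608975.
λ_+ = σ² (1 + √c)² = 11 · (1 + 0.512989)² = 11 · (1.512989)² = 25.180499.

Rounded to 4 decimal places: λ_− ≈ 2.6090, λ_+ ≈ 25.1805.


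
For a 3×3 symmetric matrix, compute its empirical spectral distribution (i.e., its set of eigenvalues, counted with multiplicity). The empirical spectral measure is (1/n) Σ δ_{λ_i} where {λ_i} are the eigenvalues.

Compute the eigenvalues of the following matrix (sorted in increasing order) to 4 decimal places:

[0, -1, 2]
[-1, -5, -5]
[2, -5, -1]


Since M is real symmetric, all three eigenvalues are real; they are the roots of det(λI − M) = λ³ − (tr M) λ² + s λ − det M, where s is the sum of the principal 2×2 minors.
tr M = 0 + (-5) + (-1) = -6.
s = (0·(-5) − (-1)²) + (0·(-1) − 2²) + ((-5)·(-1) − (-5)²) = -1 + (-4) + (-20) = -25.
det M (expand along row 1) = 0·(-20) − (-1)·11 + 2·15 = 41.
Characteristic polynomial: λ³ + 6λ² − 25λ − 41 = 0.
Substitute λ = y + (tr M)/3 = y − 2.000000 to remove the quadratic term: y³ + p·y + q = 0 with p = s − (tr M)²/3 = -37.000000 and q = −2(tr M)³/27 + (tr M)·s/3 − det M = 25.000000.
Three real roots ⇒ use the trigonometric (Viète) form: r = 2√(−p/3) = 7.023769, φ = arccos(3q/(p·r)) = arccos(-0.288595) = 1.863556 rad.
y_k = r·cos(φ/3 − 2πk/3) for k = 0, 1, 2 gives y = 5.711653, 0.684337, -6.395991.
λ_k = y_k − 2.000000 gives λ = 3.7117, -1.3157, -8.3960 (check: the sum is -6.0000 = tr M).

Eigenvalues sorted in increasing order: [-8.3960, -1.3157, 3.7117].


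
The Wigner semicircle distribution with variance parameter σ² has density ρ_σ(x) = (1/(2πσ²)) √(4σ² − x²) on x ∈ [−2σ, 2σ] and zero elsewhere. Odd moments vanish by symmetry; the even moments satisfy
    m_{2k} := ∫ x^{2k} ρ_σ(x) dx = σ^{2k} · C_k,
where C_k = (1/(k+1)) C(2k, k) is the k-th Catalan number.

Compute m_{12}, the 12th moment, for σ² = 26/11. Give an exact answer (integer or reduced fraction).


By the scaled semicircle moment identity, m_{2k} = σ^{2k} · C_k with k = 6.
C_6 = (1/(k+1)) · C(2k, k) = (1/7) · C(12, 6) = (1/7) · 924 = 132.
σ^{2k} = (σ²)^k = (26/11)^6 = 308915776/1771561.

Therefore m_{12} = σ^{12} · C_6 = (308915776/1771561) · 132 = 3706989312/161051.


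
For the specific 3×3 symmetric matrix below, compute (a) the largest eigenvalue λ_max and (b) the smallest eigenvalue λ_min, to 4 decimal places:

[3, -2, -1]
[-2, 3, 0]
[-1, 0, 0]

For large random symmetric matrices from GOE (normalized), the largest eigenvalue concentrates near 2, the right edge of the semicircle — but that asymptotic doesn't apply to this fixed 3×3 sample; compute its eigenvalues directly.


Since M is real symmetric, all three eigenvalues are real; they are the roots of det(λI − M) = λ³ − (tr M) λ² + s λ − det M, where s is the sum of the principal 2×2 minors.
tr M = 3 + 3 + 0 = 6.
s = (3·3 − (-2)²) + (3·0 − (-1)²) + (3·0 − 0²) = 5 + (-1) + 0 = 4.
det M (expand along row 1) = 3·0 − (-2)·0 + (-1)·3 = -3.
Characteristic polynomial: λ³ − 6λ² + 4λ + 3 = 0.
Substitute λ = y + (tr M)/3 = y + 2.000000 to remove the quadratic term: y³ + p·y + q = 0 with p = s − (tr M)²/3 = -8.000000 and q = −2(tr M)³/27 + (tr M)·s/3 − det M = -5.000000.
Three real roots ⇒ use the trigonometric (Viète) form: r = 2√(−p/3) = 3.265986, φ = arccos(3q/(p·r)) = arccos(0.574099) = 0.959293 rad.
y_k = r·cos(φ/3 − 2πk/3) for k = 0, 1, 2 gives y = 3.100432, -0.661120, -2.439312.
λ_k = y_k + 2.000000 gives λ = 5.1004, 1.3389, -0.4393 (check: the sum is 6.0000 = tr M).

Hence λ_max = 5.1004 and λ_min = -0.4393.


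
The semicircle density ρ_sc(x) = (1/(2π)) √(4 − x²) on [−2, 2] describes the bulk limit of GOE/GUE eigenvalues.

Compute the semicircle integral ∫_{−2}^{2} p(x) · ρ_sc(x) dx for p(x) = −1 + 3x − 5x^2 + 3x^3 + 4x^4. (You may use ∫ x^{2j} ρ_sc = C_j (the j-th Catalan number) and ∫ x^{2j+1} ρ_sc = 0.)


Write p(x) = Σ a_i x^i, split into monomials and integrate each against ρ_sc separately.
Using ∫ x^{2j} ρ_sc = C_j = (1/(j+1)) C(2j, j) (Catalan numbers) and ∫ x^{2j+1} ρ_sc = 0 (odd monomials vanish by symmetry):
  i = 0 (even): a_0 · C_{0} = -1 · 1 = -1
  i = 1 (odd): ∫ x^1 ρ_sc = 0 (vanishes)
  i = 2 (even): a_2 · C_{1} = -5 · 1 = -5
  i = 3 (odd): ∫ x^3 ρ_sc = 0 (vanishes)
  i = 4 (even): a_4 · C_{2} = 4 · 2 = 8

Summing the contributions: ∫_{−2}^{2} p(x) ρ_sc(x) dx = (-1) + (-5) + 8 = 2.


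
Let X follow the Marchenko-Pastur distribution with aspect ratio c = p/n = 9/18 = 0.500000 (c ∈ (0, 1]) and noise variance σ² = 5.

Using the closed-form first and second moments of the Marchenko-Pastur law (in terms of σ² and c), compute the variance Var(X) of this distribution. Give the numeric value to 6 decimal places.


Recall the MP moments m_1 = E[X] = σ² and m_2 = E[X²] = σ⁴ (1 + c).
m_1 = E[X] = σ² = 5, so m_1² = 25.
m_2 = E[X²] = σ⁴ (1 + c) = 25 · (1 + 0.500000) = 25 · 1.500000 = 37.500000.
(Note m_2 − m_1² simplifies to c · σ⁴ = 0.500000 · 25.)

Var(X) = m_2 − m_1² = 37.500000 − 25 = 12.500000.


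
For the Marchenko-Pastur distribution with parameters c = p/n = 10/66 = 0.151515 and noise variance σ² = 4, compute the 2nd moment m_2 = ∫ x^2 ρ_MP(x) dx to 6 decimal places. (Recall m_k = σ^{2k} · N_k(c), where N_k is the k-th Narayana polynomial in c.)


E[X²] = σ⁴ (1 + c) (second MP moment). With σ² = 4 (so σ⁴ = 16) and c = 10/66 = 0.151515: E[X²] = 16 · (1 + 0.151515) = 16 · 1.151515.

So E[X^2] = 18.424242.


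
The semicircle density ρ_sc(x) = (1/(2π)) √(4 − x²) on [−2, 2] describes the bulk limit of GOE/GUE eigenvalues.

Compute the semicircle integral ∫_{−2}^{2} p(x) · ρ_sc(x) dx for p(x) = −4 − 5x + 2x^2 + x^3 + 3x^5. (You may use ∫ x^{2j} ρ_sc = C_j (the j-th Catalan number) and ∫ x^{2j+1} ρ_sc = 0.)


Write p(x) = Σ a_i x^i, split into monomials and integrate each against ρ_sc separately.
Using ∫ x^{2j} ρ_sc = C_j = (1/(j+1)) C(2j, j) (Catalan numbers) and ∫ x^{2j+1} ρ_sc = 0 (odd monomials vanish by symmetry):
  i = 0 (even): a_0 · C_{0} = -4 · 1 = -4
  i = 1 (odd): ∫ x^1 ρ_sc = 0 (vanishes)
  i = 2 (even): a_2 · C_{1} = 2 · 1 = 2
  i = 3 (odd): ∫ x^3 ρ_sc = 0 (vanishes)
  i = 5 (odd): ∫ x^5 ρ_sc = 0 (vanishes)

Summing the contributions: ∫_{−2}^{2} p(x) ρ_sc(x) dx = (-4) + 2 = -2.


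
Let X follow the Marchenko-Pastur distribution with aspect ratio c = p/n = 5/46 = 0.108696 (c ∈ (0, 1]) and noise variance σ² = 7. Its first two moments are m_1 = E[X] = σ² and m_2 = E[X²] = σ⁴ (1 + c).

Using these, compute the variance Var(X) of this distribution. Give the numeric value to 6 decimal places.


m_1 = E[X] = σ² = 7, so m_1² = 49.
m_2 = E[X²] = σ⁴ (1 + c) = 49 · (1 + 0.108696) = 49 · 1.108696 = 54.326087.
(Note m_2 − m_1² simplifies to c · σ⁴ = 0.108696 · 49.)

Var(X) = m_2 − m_1² = 54.326087 − 49 = 5.326087.


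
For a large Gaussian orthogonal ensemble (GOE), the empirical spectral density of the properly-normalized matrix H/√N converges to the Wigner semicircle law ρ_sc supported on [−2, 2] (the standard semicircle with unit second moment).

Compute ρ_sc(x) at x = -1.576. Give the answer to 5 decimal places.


ρ_sc(x) = (1/(2π)) √(4 − x²). With x = -1.576:
  4 − x² = 4 − (-1.576)² = 4 − 2.483776 = 1.516224.
  √(4 − x²) = 1.231350.
  1/(2π) = 0.159155.
  ρ_sc(-1.576) = 0.159155 · 1.231350 = 0.195976.

Rounded to 5 decimal places: ρ_sc(-1.576) ≈ 0.19598.


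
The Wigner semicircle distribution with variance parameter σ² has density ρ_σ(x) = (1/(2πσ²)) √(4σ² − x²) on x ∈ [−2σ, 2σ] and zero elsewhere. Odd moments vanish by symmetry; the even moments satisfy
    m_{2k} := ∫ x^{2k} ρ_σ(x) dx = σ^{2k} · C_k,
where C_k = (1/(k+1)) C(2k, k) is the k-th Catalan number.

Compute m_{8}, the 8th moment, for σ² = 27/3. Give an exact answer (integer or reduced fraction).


By the scaled semicircle moment identity, m_{2k} = σ^{2k} · C_k with k = 4.
C_4 = (1/(k+1)) · C(2k, k) = (1/5) · C(8, 4) = (1/5) · 70 = 14.
σ^{2k} = (σ²)^k = (27/3)^4 = 6561.

Therefore m_{8} = σ^{8} · C_4 = 6561 · 14 = 91854.


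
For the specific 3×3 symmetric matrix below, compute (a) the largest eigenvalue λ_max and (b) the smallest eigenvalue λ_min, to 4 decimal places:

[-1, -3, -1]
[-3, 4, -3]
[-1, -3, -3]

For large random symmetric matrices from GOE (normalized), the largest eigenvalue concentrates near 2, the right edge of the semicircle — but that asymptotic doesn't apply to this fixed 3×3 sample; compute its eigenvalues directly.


Since M is real symmetric, all three eigenvalues are real; they are the roots of det(λI − M) = λ³ − (tr M) λ² + s λ − det M, where s is the sum of the principal 2×2 minors.
tr M = -1 + 4 + (-3) = 0.
s = ((-1)·4 − (-3)²) + ((-1)·(-3) − (-1)²) + (4·(-3) − (-3)²) = -13 + 2 + (-21) = -32.
det M (expand along row 1) = (-1)·(-21) − (-3)·6 + (-1)·13 = 26.
Characteristic polynomial: λ³ − 32λ − 26 = 0.
Substitute λ = y + (tr M)/3 = y + 0.000000 to remove the quadratic term: y³ + p·y + q = 0 with p = s − (tr M)²/3 = -32.000000 and q = −2(tr M)³/27 + (tr M)·s/3 − det M = -26.000000.
Three real roots ⇒ use the trigonometric (Viète) form: r = 2√(−p/3) = 6.531973, φ = arccos(3q/(p·r)) = arccos(0.373164) = 1.188379 rad.
y_k = r·cos(φ/3 − 2πk/3) for k = 0, 1, 2 gives y = 6.026154, -0.830394, -5.195760.
λ_k = y_k + 0.000000 gives λ = 6.0262, -0.8304, -5.1958 (check: the sum is 0.0000 = tr M).

Hence λ_max = 6.0262 and λ_min = -5.1958.


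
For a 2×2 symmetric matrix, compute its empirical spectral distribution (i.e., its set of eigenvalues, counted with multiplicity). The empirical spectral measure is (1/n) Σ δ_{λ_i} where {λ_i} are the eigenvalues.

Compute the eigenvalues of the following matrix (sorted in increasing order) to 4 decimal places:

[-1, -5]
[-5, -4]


Since M is real symmetric, both eigenvalues are real; they are the roots of det(λI − M) = λ² − (tr M) λ + det M.
tr M = -1 + (-4) = -5.
det M = (-1)·(-4) − (-5)² = 4 − 25 = -21.
Characteristic polynomial: λ² + 5λ − 21 = 0.
Discriminant Δ = (tr M)² − 4·det M = 25 − (-84) = 109; √Δ = 10.440307.
λ = (tr M ± √Δ)/2 = (-5 ± 10.440307)/2, giving (tr M − √Δ)/2 = -7.7202 and (tr M + √Δ)/2 = 2.7202.

Eigenvalues sorted in increasing order: [-7.7202, 2.7202].


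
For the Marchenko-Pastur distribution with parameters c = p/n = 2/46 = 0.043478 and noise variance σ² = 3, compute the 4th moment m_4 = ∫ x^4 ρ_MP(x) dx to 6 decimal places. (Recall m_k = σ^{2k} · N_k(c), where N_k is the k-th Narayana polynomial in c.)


E[X⁴] = σ⁸ (1 + 6c + 6c² + c³) (fourth MP moment). With σ² = 3 (so σ⁸ = 81) and c = 2/46 = 0.043478: E[X⁴] = 81 · (1 + 6·0.043478 + 6·(0.043478)² + (0.043478)³) = 81 · 1.272294.

So E[X^4] = 103.055807.


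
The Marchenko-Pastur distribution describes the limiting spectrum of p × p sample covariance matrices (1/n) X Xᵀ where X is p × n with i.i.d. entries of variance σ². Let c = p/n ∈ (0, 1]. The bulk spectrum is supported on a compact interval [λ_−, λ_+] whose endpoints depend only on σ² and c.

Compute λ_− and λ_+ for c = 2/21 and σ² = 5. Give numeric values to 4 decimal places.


c = 2/21 = 0.095238; √c = 0.308607.
λ_− = σ² (1 − √c)² = 5 · (1 − 0.308607)² = 5 · (0.691393)² = 2.390123.
λ_+ = σ² (1 + √c)² = 5 · (1 + 0.308607)² = 5 · (1.308607)² = 8.562257.

Rounded to 4 decimal places: λ_− ≈ 2.3901, λ_+ ≈ 8.5623.


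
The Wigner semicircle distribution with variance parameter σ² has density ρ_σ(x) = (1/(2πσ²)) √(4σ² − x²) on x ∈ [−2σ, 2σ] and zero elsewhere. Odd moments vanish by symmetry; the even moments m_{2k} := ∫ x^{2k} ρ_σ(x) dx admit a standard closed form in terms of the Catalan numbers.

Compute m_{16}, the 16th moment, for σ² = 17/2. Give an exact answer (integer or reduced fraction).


By the scaled semicircle moment identity, m_{2k} = σ^{2k} · C_k with k = 8.
C_8 = (1/(k+1)) · C(2k, k) = (1/9) · C(16, 8) = (1/9) · 12870 = 1430.
σ^{2k} = (σ²)^k = (17/2)^8 = 6975757441/256.

Therefore m_{16} = σ^{16} · C_8 = (6975757441/256) · 1430 = 4987666570315/128.


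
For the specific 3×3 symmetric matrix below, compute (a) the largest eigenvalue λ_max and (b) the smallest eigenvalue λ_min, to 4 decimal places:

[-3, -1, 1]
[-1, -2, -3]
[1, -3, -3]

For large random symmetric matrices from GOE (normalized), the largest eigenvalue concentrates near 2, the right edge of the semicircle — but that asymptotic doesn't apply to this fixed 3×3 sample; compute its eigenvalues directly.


Since M is real symmetric, all three eigenvalues are real; they are the roots of det(λI − M) = λ³ − (tr M) λ² + s λ − det M, where s is the sum of the principal 2×2 minors.
tr M = -3 + (-2) + (-3) = -8.
s = ((-3)·(-2) − (-1)²) + ((-3)·(-3) − 1²) + ((-2)·(-3) − (-3)²) = 5 + 8 + (-3) = 10.
det M (expand along row 1) = (-3)·(-3) − (-1)·6 + 1·5 = 20.
Characteristic polynomial: λ³ + 8λ² + 10λ − 20 = 0.
Substitute λ = y + (tr M)/3 = y − 2.666667 to remove the quadratic term: y³ + p·y + q = 0 with p = s − (tr M)²/3 = -11.333333 and q = −2(tr M)³/27 + (tr M)·s/3 − det M = -8.740741.
Three real roots ⇒ use the trigonometric (Viète) form: r = 2√(−p/3) = 3.887301, φ = arccos(3q/(p·r)) = arccos(0.595201) = 0.933281 rad.
y_k = r·cos(φ/3 − 2πk/3) for k = 0, 1, 2 gives y = 3.700709, -0.819869, -2.880840.
λ_k = y_k − 2.666667 gives λ = 1.0340, -3.4865, -5.5475 (check: the sum is -8.0000 = tr M).

Hence λ_max = 1.0340 and λ_min = -5.5475.


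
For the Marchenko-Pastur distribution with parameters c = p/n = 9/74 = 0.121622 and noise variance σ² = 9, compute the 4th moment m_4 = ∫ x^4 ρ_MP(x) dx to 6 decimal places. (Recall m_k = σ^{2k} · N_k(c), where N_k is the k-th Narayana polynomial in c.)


E[X⁴] = σ⁸ (1 + 6c + 6c² + c³) (fourth MP moment). With σ² = 9 (so σ⁸ = 6561) and c = 9/74 = 0.121622: E[X⁴] = 6561 · (1 + 6·0.121622 + 6·(0.121622)² + (0.121622)³) = 6561 · 1.820280.

So E[X^4] = 11942.854769.


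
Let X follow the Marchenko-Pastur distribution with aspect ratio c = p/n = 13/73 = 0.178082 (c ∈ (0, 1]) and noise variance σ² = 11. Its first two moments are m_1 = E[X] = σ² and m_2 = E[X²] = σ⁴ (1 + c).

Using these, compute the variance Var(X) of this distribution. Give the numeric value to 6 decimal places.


m_1 = E[X] = σ² = 11, so m_1² = 121.
m_2 = E[X²] = σ⁴ (1 + c) = 121 · (1 + 0.178082) = 121 · 1.178082 = 142.547945.
(Note m_2 − m_1² simplifies to c · σ⁴ = 0.178082 · 121.)

Var(X) = m_2 − m_1² = 142.547945 − 121 = 21.547945.


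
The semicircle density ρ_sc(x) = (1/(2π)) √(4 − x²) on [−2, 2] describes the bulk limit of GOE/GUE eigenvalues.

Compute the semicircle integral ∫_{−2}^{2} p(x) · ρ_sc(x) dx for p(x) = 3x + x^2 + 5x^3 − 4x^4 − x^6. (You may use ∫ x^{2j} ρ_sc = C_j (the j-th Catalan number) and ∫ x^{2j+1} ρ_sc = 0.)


Write p(x) = Σ a_i x^i, split into monomials and integrate each against ρ_sc separately.
Using ∫ x^{2j} ρ_sc = C_j = (1/(j+1)) C(2j, j) (Catalan numbers) and ∫ x^{2j+1} ρ_sc = 0 (odd monomials vanish by symmetry):
  i = 1 (odd): ∫ x^1 ρ_sc = 0 (vanishes)
  i = 2 (even): a_2 · C_{1} = 1 · 1 = 1
  i = 3 (odd): ∫ x^3 ρ_sc = 0 (vanishes)
  i = 4 (even): a_4 · C_{2} = -4 · 2 = -8
  i = 6 (even): a_6 · C_{3} = -1 · 5 = -5

Summing the contributions: ∫_{−2}^{2} p(x) ρ_sc(x) dx = 1 + (-8) + (-5) = -12.


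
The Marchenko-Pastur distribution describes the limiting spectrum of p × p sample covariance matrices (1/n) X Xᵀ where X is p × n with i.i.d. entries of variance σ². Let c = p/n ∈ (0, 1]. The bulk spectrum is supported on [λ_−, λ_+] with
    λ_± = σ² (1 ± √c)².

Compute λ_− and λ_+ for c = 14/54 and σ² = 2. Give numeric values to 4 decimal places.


c = 14/54 = 0.259259; √c = 0.509175.
λ_− = σ² (1 − √c)² = 2 · (1 − 0.509175)² = 2 · (0.490825)² = 0.481818.
λ_+ = σ² (1 + √c)² = 2 · (1 + 0.509175)² = 2 · (1.509175)² = 4.555219.

Rounded to 4 decimal places: λ_− ≈ 0.4818, λ_+ ≈ 4.5552.


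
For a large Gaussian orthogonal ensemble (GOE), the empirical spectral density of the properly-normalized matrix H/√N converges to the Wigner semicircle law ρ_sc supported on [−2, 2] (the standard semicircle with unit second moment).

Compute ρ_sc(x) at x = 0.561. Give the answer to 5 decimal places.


ρ_sc(x) = (1/(2π)) √(4 − x²). With x = 0.561:
  4 − x² = 4 − (0.561)² = 4 − 0.314721 = 3.685279.
  √(4 − x²) = 1.919708.
  1/(2π) = 0.159155.
  ρ_sc(0.561) = 0.159155 · 1.919708 = 0.305531.

Rounded to 5 decimal places: ρ_sc(0.561) ≈ 0.30553.


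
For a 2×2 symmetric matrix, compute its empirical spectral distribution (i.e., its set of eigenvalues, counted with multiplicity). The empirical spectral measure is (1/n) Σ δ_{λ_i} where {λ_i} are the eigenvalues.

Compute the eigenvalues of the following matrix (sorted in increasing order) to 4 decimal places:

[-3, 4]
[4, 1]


Since M is real symmetric, both eigenvalues are real; they are the roots of det(λI − M) = λ² − (tr M) λ + det M.
tr M = -3 + 1 = -2.
det M = (-3)·1 − 4² = -3 − 16 = -19.
Characteristic polynomial: λ² + 2λ − 19 = 0.
Discriminant Δ = (tr M)² − 4·det M = 4 − (-76) = 80; √Δ = 8.944272.
λ = (tr M ± √Δ)/2 = (-2 ± 8.944272)/2, giving (tr M − √Δ)/2 = -5.4721 and (tr M + √Δ)/2 = 3.4721.

Eigenvalues sorted in increasing order: [-5.4721, 3.4721].


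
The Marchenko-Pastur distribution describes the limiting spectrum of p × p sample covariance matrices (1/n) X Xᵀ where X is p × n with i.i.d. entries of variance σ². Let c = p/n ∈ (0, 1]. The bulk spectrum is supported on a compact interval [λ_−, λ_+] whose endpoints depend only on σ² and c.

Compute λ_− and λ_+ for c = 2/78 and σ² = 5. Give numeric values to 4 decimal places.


c = 2/78 = 0.025641; √c = 0.160128.
λ_− = σ² (1 − √c)² = 5 · (1 − 0.160128)² = 5 · (0.839872)² = 3.526924.
λ_+ = σ² (1 + √c)² = 5 · (1 + 0.160128)² = 5 · (1.160128)² = 6.729487.

Rounded to 4 decimal places: λ_− ≈ 3.5269, λ_+ ≈ 6.7295.


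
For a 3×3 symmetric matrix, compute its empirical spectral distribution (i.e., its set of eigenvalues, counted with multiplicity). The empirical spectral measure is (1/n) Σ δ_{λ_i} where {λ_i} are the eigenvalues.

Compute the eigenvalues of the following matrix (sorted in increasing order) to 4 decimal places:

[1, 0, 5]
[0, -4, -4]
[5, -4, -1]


Since M is real symmetric, all three eigenvalues are real; they are the roots of det(λI − M) = λ³ − (tr M) λ² + s λ − det M, where s is the sum of the principal 2×2 minors.
tr M = 1 + (-4) + (-1) = -4.
s = (1·(-4) − 0²) + (1·(-1) − 5²) + ((-4)·(-1) − (-4)²) = -4 + (-26) + (-12) = -42.
det M (expand along row 1) = 1·(-12) − 0·20 + 5·20 = 88.
Characteristic polynomial: λ³ + 4λ² − 42λ − 88 = 0.
Substitute λ = y + (tr M)/3 = y − 1.333333 to remove the quadratic term: y³ + p·y + q = 0 with p = s − (tr M)²/3 = -47.333333 and q = −2(tr M)³/27 + (tr M)·s/3 − det M = -27.259259.
Three real roots ⇒ use the trigonometric (Viète) form: r = 2√(−p/3) = 7.944250, φ = arccos(3q/(p·r)) = arccos(0.217478) = 1.351566 rad.
y_k = r·cos(φ/3 − 2πk/3) for k = 0, 1, 2 gives y = 7.151572, -0.580022, -6.571549.
λ_k = y_k − 1.333333 gives λ = 5.8182, -1.9134, -7.9049 (check: the sum is -4.0000 = tr M).

Eigenvalues sorted in increasing order: [-7.9049, -1.9134, 5.8182].


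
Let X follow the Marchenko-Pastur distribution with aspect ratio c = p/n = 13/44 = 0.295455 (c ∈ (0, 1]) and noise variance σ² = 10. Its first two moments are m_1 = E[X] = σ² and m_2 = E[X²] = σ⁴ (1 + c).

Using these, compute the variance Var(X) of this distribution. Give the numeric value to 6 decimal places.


m_1 = E[X] = σ² = 10, so m_1² = 100.
m_2 = E[X²] = σ⁴ (1 + c) = 100 · (1 + 0.295455) = 100 · 1.295455 = 129.545455.
(Note m_2 − m_1² simplifies to c · σ⁴ = 0.295455 · 100.)

Var(X) = m_2 − m_1² = 129.545455 − 100 = 29.545455.


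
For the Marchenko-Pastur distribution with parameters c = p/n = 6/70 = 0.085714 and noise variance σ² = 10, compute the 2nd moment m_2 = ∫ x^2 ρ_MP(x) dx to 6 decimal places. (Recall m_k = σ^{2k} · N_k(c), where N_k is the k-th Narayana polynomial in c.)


E[X²] = σ⁴ (1 + c) (second MP moment). With σ² = 10 (so σ⁴ = 100) and c = 6/70 = 0.085714: E[X²] = 100 · (1 + 0.085714) = 100 · 1.085714.

So E[X^2] = 108.571429.
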